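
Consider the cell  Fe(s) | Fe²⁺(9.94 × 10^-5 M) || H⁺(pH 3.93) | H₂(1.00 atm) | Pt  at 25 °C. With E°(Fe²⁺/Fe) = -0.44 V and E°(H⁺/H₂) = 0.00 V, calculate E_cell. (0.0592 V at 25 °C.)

0.33 V

The hydrogen couple is the cathode, so E°_cell = 0.44 V; n = 2.
[H⁺] = 10^(−3.93) = 1.2 × 10^-4 M, and Q = [Fe²⁺]·P(H₂) / [H⁺]^2 = 7200.
E = E° − (0.0592/2) log Q = 0.44 − (0.0592/2)(3.857) = 0.326 V.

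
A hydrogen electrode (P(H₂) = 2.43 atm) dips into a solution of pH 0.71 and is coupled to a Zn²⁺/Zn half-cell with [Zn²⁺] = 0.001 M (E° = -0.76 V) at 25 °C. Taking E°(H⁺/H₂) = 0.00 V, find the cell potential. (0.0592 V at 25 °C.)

0.80 V

The hydrogen couple is the cathode, so E°_cell = 0.76 V; n = 2.
[H⁺] = 10^(−0.71) = 0.19 M, and Q = [Zn²⁺]·P(H₂) / [H⁺]^2 = 0.0639.
E = E° − (0.0592/2) log Q = 0.76 − (0.0592/2)(-1.194) = 0.795 V.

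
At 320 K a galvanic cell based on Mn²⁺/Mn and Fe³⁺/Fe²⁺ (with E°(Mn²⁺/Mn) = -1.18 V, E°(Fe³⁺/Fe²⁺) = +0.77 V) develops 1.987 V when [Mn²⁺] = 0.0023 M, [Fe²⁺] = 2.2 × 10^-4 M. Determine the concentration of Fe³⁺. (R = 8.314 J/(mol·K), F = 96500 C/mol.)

From the Nernst equation, ln Q = nF(E° − E)/RT = 2×96500×(1.95 − 1.987)/(8.314×320) = -2.684, so Q = 0.0683.
With Q = [Mn²⁺]·[Fe²⁺]^2/[Fe³⁺]^2 and the known concentrations, [Fe³⁺]^2 in the denominator gives [Fe³⁺] = 4 × 10^-5 M.

4 × 10^-5 M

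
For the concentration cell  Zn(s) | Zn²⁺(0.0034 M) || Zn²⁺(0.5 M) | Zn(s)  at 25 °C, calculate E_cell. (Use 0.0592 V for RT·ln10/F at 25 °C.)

Both half-cells are Zn²⁺/Zn, so E°_cell = 0. The concentrated side is the cathode; the cell reaction moves Zn²⁺ from high to low concentration with n = 2.
Q = [Zn²⁺]_dilute/[Zn²⁺]_conc = 0.0034/0.5 = 0.00680.
E = 0 − (0.0592/2) log Q = −(0.0592/2)(-2.167) = 0.0641 V.

0.064 V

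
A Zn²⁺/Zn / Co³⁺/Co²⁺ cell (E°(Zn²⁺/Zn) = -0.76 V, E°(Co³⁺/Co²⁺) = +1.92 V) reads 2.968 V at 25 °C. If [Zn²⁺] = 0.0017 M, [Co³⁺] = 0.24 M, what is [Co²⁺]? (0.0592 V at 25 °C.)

From the Nernst equation, log Q = n(E° − E)/0.0592 = 2(2.68 − 2.968)/0.0592 = -9.730, so Q = 1.86 × 10^-10.
With Q = [Zn²⁺]·[Co²⁺]^2/[Co³⁺]^2 and the known concentrations, [Co²⁺]^2 in the numerator gives [Co²⁺] = 7.9 × 10^-5 M.

7.9 × 10^-5 M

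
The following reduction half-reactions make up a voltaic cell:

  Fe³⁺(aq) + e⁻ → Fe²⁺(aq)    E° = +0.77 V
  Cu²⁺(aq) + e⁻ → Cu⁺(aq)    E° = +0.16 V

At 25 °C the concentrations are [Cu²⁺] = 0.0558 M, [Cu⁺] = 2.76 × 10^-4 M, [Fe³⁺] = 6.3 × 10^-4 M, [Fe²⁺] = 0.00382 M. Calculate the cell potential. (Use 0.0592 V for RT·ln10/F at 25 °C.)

The Fe³⁺/Fe²⁺ couple has the higher reduction potential and acts as the cathode, so E°_cell = +0.77 − (+0.16) = 0.61 V.
Balancing electrons gives n = 1; the reaction quotient is Q = [Cu²⁺]·[Fe²⁺]/([Cu⁺]·[Fe³⁺]) = 1230.
At 25 °C, E = E° − (0.0592/n) log Q = 0.61 − (0.0592/1)(3.088) = 0.610 − 0.183 = 0.427 V.

0.427 V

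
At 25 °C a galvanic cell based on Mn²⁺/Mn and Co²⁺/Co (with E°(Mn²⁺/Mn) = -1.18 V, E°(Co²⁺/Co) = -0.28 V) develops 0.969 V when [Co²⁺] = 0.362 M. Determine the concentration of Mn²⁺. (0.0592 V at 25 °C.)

0.0017 M

From the Nernst equation, log Q = n(E° − E)/0.0592 = 2(0.90 − 0.969)/0.0592 = -2.331, so Q = 0.00467.
With Q = [Mn²⁺]/[Co²⁺] and the known concentrations, [Mn²⁺] in the numerator gives [Mn²⁺] = 0.0017 M.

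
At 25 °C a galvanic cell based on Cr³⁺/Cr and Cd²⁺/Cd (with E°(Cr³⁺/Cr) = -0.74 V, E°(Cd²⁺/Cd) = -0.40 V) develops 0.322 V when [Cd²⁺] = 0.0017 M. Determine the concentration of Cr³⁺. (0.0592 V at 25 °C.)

From the Nernst equation, log Q = n(E° − E)/0.0592 = 6(0.34 − 0.322)/0.0592 = 1.824, so Q = 66.7.
With Q = [Cr³⁺]^2/[Cd²⁺]^3 and the known concentrations, [Cr³⁺]^2 in the numerator gives [Cr³⁺] = 5.7 × 10^-4 M.

5.7 × 10^-4 M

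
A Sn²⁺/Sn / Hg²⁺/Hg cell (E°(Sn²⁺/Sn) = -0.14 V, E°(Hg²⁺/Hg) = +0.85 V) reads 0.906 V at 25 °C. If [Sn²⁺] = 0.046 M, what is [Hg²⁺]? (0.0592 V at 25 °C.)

6.7 × 10^-5 M

From the Nernst equation, log Q = n(E° − E)/0.0592 = 2(0.99 − 0.906)/0.0592 = 2.838, so Q = 688.
With Q = [Sn²⁺]/[Hg²⁺] and the known concentrations, [Hg²⁺] in the denominator gives [Hg²⁺] = 6.7 × 10^-5 M.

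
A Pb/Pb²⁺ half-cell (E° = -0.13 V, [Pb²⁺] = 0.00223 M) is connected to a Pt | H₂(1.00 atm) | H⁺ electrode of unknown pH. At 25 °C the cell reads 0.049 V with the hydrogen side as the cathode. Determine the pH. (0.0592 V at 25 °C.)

E°_cell = 0.13 V and n = 2.
log Q = n(E° − E)/0.0592 = 2×(0.13 − 0.049)/0.0592 = 2.736.
With Q = [Pb²⁺]·P(H₂) / [H⁺]^2, solving for [H⁺] gives log[H⁺] = -2.694, so pH = 2.69.

pH = 2.69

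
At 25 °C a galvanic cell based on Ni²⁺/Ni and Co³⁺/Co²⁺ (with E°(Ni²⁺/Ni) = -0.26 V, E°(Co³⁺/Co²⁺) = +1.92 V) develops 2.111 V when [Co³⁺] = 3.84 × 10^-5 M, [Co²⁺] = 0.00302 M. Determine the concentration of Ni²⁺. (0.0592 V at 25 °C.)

From the Nernst equation, log Q = n(E° − E)/0.0592 = 2(2.18 − 2.111)/0.0592 = 2.331, so Q = 214.
With Q = [Ni²⁺]·[Co²⁺]^2/[Co³⁺]^2 and the known concentrations, [Ni²⁺] in the numerator gives [Ni²⁺] = 0.035 M.

0.035 M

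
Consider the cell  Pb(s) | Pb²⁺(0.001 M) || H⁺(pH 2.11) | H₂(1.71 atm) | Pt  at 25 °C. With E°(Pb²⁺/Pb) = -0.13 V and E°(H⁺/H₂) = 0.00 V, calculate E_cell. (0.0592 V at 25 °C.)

0.087 V

The hydrogen couple is the cathode, so E°_cell = 0.13 V; n = 2.
[H⁺] = 10^(−2.11) = 0.0078 M, and Q = [Pb²⁺]·P(H₂) / [H⁺]^2 = 28.4.
E = E° − (0.0592/2) log Q = 0.13 − (0.0592/2)(1.453) = 0.087 V.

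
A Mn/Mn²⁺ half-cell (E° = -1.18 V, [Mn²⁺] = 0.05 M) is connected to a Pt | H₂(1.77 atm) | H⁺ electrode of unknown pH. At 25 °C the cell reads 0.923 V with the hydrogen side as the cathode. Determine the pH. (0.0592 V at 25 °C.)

E°_cell = 1.18 V and n = 2.
log Q = n(E° − E)/0.0592 = 2×(1.18 − 0.923)/0.0592 = 8.682.
With Q = [Mn²⁺]·P(H₂) / [H⁺]^2, solving for [H⁺] gives log[H⁺] = -4.868, so pH = 4.87.

pH = 4.87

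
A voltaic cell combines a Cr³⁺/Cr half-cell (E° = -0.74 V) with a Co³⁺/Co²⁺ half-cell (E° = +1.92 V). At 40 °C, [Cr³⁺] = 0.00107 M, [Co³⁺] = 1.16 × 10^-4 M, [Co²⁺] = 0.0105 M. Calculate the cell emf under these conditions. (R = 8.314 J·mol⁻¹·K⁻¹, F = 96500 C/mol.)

The Co³⁺/Co²⁺ couple has the higher reduction potential and acts as the cathode, so E°_cell = +1.92 − (-0.74) = 2.66 V.
Balancing electrons gives n = 3; the reaction quotient is Q = [Cr³⁺]·[Co²⁺]^3/[Co³⁺]^3 = 794.
E = E° − (RT/nF) ln Q = 2.66 − (8.314×313)/(3×96500) × (6.677) = 2.660 − 0.060 = 2.600 V.

2.60 V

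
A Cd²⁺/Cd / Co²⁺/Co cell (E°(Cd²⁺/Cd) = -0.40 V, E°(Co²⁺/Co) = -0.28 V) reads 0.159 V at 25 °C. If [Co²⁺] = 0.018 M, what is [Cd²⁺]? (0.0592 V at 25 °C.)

From the Nernst equation, log Q = n(E° − E)/0.0592 = 2(0.12 − 0.159)/0.0592 = -1.318, so Q = 0.0481.
With Q = [Cd²⁺]/[Co²⁺] and the known concentrations, [Cd²⁺] in the numerator gives [Cd²⁺] = 8.7 × 10^-4 M.

8.7 × 10^-4 M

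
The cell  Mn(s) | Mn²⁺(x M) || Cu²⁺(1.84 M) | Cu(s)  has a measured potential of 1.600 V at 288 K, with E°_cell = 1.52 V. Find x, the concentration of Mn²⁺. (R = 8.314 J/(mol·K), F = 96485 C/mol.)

From the Nernst equation, ln Q = nF(E° − E)/RT = 2×96485×(1.52 − 1.600)/(8.314×288) = -6.447, so Q = 0.00158.
With Q = [Mn²⁺]/[Cu²⁺] and the known concentrations, [Mn²⁺] in the numerator gives [Mn²⁺] = 0.0029 M.

0.0029 M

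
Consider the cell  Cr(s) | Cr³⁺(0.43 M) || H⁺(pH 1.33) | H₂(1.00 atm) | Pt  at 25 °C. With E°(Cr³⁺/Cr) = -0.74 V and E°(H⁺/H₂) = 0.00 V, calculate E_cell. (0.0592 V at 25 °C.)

The hydrogen couple is the cathode, so E°_cell = 0.74 V; n = 6.
[H⁺] = 10^(−1.33) = 0.047 M, and Q = [Cr³⁺]^2·P(H₂)^3 / [H⁺]^6 = 1.77 × 10^7.
E = E° − (0.0592/6) log Q = 0.74 − (0.0592/6)(7.247) = 0.668 V.

0.67 V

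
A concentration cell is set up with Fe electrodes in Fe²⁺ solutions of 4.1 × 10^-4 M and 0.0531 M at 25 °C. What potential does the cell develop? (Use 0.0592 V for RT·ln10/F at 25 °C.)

0.063 V

Both half-cells are Fe²⁺/Fe, so E°_cell = 0. The concentrated side is the cathode; the cell reaction moves Fe²⁺ from high to low concentration with n = 2.
Q = [Fe²⁺]_dilute/[Fe²⁺]_conc = 4.1 × 10^-4/0.0531 = 0.00772.
E = 0 − (0.0592/2) log Q = −(0.0592/2)(-2.112) = 0.0625 V.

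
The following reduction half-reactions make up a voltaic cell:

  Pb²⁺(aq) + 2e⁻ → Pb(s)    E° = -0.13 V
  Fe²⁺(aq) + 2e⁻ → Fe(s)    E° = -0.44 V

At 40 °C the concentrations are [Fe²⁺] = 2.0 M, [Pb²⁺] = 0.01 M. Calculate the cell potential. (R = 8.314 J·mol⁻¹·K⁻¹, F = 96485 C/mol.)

0.239 V

The Pb²⁺/Pb couple has the higher reduction potential and acts as the cathode, so E°_cell = -0.13 − (-0.44) = 0.31 V.
Balancing electrons gives n = 2; the reaction quotient is Q = [Fe²⁺]/[Pb²⁺] = 200.
E = E° − (RT/nF) ln Q = 0.31 − (8.314×313)/(2×96485) × (5.298) = 0.310 − 0.071 = 0.239 V.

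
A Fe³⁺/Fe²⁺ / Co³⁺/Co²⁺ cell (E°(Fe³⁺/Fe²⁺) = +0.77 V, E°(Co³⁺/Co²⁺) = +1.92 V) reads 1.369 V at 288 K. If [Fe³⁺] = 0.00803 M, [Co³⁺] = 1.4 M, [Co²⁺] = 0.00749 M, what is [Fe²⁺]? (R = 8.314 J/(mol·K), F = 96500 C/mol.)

0.29 M

From the Nernst equation, ln Q = nF(E° − E)/RT = 1×96500×(1.15 − 1.369)/(8.314×288) = -8.826, so Q = 1.47 × 10^-4.
With Q = [Fe³⁺]·[Co²⁺]/([Fe²⁺]·[Co³⁺]) and the known concentrations, [Fe²⁺] in the denominator gives [Fe²⁺] = 0.29 M.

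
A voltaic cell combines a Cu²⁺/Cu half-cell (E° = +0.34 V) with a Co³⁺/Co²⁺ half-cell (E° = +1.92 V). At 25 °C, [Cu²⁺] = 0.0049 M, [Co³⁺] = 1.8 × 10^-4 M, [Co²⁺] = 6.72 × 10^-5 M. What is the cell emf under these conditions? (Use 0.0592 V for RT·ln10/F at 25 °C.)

The Co³⁺/Co²⁺ couple has the higher reduction potential and acts as the cathode, so E°_cell = +1.92 − (+0.34) = 1.58 V.
Balancing electrons gives n = 2; the reaction quotient is Q = [Cu²⁺]·[Co²⁺]^2/[Co³⁺]^2 = 6.83 × 10^-4.
At 25 °C, E = E° − (0.0592/n) log Q = 1.58 − (0.0592/2)(-3.166) = 1.580 + 0.094 = 1.674 V.

1.67 V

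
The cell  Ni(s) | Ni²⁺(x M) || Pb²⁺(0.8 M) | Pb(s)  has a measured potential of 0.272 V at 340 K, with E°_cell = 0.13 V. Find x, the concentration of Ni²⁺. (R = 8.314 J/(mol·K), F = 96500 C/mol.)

4.9 × 10^-5 M

From the Nernst equation, ln Q = nF(E° − E)/RT = 2×96500×(0.13 − 0.272)/(8.314×340) = -9.695, so Q = 6.16 × 10^-5.
With Q = [Ni²⁺]/[Pb²⁺] and the known concentrations, [Ni²⁺] in the numerator gives [Ni²⁺] = 4.9 × 10^-5 M.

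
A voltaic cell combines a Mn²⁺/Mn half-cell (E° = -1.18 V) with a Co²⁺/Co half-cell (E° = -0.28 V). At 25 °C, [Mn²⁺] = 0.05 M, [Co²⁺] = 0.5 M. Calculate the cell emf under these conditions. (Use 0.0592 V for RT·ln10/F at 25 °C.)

The Co²⁺/Co couple has the higher reduction potential and acts as the cathode, so E°_cell = -0.28 − (-1.18) = 0.90 V.
Balancing electrons gives n = 2; the reaction quotient is Q = [Mn²⁺]/[Co²⁺] = 0.100.
At 25 °C, E = E° − (0.0592/n) log Q = 0.90 − (0.0592/2)(-1.000) = 0.900 + 0.030 = 0.930 V.

0.930 V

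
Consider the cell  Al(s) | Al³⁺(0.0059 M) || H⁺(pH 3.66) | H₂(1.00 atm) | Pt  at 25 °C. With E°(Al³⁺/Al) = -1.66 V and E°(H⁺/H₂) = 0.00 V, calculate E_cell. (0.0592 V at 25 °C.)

1.49 V

The hydrogen couple is the cathode, so E°_cell = 1.66 V; n = 6.
[H⁺] = 10^(−3.66) = 2.2 × 10^-4 M, and Q = [Al³⁺]^2·P(H₂)^3 / [H⁺]^6 = 3.17 × 10^17.
E = E° − (0.0592/6) log Q = 1.66 − (0.0592/6)(17.502) = 1.487 V.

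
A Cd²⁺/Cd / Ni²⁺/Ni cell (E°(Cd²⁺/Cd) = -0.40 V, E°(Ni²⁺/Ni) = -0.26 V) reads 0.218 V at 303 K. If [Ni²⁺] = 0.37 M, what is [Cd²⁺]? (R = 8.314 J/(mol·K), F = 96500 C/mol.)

9.4 × 10^-4 M

From the Nernst equation, ln Q = nF(E° − E)/RT = 2×96500×(0.14 − 0.218)/(8.314×303) = -5.976, so Q = 0.00254.
With Q = [Cd²⁺]/[Ni²⁺] and the known concentrations, [Cd²⁺] in the numerator gives [Cd²⁺] = 9.4 × 10^-4 M.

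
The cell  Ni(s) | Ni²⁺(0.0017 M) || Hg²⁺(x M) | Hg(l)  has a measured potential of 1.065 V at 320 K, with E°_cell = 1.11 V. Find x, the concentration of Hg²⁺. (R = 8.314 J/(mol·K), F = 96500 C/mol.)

6.5 × 10^-5 M

From the Nernst equation, ln Q = nF(E° − E)/RT = 2×96500×(1.11 − 1.065)/(8.314×320) = 3.264, so Q = 26.2.
With Q = [Ni²⁺]/[Hg²⁺] and the known concentrations, [Hg²⁺] in the denominator gives [Hg²⁺] = 6.5 × 10^-5 M.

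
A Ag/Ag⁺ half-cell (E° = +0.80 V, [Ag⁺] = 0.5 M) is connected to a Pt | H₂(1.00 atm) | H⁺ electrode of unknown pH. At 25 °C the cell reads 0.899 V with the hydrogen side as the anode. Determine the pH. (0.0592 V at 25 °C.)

pH = 1.97

E°_cell = 0.80 V and n = 2.
log Q = n(E° − E)/0.0592 = 2×(0.80 − 0.899)/0.0592 = -3.345.
With Q = [H⁺]^2 / ([Ag⁺]^2·P(H₂)), solving for [H⁺] gives log[H⁺] = -1.973, so pH = 1.97.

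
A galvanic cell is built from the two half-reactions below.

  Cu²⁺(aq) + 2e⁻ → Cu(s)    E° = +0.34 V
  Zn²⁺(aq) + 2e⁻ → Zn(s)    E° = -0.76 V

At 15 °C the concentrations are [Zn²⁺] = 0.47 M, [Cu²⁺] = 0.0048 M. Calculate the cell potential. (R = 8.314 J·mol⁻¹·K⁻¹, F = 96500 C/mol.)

1.04 V

The Cu²⁺/Cu couple has the higher reduction potential and acts as the cathode, so E°_cell = +0.34 − (-0.76) = 1.10 V.
Balancing electrons gives n = 2; the reaction quotient is Q = [Zn²⁺]/[Cu²⁺] = 97.9.
E = E° − (RT/nF) ln Q = 1.10 − (8.314×288)/(2×96500) × (4.584) = 1.100 − 0.057 = 1.043 V.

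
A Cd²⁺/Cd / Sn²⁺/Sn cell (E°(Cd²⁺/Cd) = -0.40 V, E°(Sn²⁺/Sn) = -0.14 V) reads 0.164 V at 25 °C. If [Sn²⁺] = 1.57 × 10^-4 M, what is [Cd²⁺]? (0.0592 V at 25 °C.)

0.27 M

From the Nernst equation, log Q = n(E° − E)/0.0592 = 2(0.26 − 0.164)/0.0592 = 3.243, so Q = 1750.
With Q = [Cd²⁺]/[Sn²⁺] and the known concentrations, [Cd²⁺] in the numerator gives [Cd²⁺] = 0.27 M.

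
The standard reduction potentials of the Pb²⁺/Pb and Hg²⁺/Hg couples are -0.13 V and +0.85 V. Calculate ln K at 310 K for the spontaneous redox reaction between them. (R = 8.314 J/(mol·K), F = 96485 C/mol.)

ln K = 73.4

E°_cell = +0.85 − (-0.13) = 0.98 V, with n = 2 electrons transferred.
At equilibrium E = 0, so the Nernst equation gives ln K = nFE°/RT = (2)(96485)(0.98)/((8.314)(310)) = 73.37.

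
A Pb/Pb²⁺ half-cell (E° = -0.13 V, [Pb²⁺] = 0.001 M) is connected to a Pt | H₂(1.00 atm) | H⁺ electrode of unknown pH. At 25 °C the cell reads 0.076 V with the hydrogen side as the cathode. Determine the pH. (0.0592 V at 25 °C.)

E°_cell = 0.13 V and n = 2.
log Q = n(E° − E)/0.0592 = 2×(0.13 − 0.076)/0.0592 = 1.824.
With Q = [Pb²⁺]·P(H₂) / [H⁺]^2, solving for [H⁺] gives log[H⁺] = -2.412, so pH = 2.41.

pH = 2.41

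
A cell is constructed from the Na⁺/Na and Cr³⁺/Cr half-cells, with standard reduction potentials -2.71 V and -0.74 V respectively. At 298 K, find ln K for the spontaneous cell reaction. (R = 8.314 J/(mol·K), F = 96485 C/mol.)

ln K = 230.2

E°_cell = -0.74 − (-2.71) = 1.97 V, with n = 3 electrons transferred.
At equilibrium E = 0, so the Nernst equation gives ln K = nFE°/RT = (3)(96485)(1.97)/((8.314)(298)) = 230.16.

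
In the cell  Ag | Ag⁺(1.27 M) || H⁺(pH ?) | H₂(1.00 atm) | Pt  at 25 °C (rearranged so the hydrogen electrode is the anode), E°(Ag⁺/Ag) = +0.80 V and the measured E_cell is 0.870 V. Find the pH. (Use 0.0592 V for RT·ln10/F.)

pH = 1.08

E°_cell = 0.80 V and n = 2.
log Q = n(E° − E)/0.0592 = 2×(0.80 − 0.870)/0.0592 = -2.365.
With Q = [H⁺]^2 / ([Ag⁺]^2·P(H₂)), solving for [H⁺] gives log[H⁺] = -1.079, so pH = 1.08.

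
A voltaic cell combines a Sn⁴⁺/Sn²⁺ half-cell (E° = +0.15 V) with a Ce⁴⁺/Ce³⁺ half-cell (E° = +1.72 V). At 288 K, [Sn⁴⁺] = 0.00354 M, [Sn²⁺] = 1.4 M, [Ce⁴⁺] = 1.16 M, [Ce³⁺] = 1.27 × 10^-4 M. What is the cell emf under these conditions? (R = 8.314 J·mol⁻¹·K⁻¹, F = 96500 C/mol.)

1.87 V

The Ce⁴⁺/Ce³⁺ couple has the higher reduction potential and acts as the cathode, so E°_cell = +1.72 − (+0.15) = 1.57 V.
Balancing electrons gives n = 2; the reaction quotient is Q = [Sn⁴⁺]·[Ce³⁺]^2/([Sn²⁺]·[Ce⁴⁺]^2) = 3.03 × 10^-11.
E = E° − (RT/nF) ln Q = 1.57 − (8.314×288)/(2×96500) × (-24.220) = 1.570 + 0.300 = 1.870 V.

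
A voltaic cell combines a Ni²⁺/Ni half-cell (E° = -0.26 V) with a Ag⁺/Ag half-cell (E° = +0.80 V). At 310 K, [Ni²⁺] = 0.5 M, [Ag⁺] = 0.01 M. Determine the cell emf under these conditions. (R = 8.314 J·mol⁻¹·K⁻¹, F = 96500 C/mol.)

The Ag⁺/Ag couple has the higher reduction potential and acts as the cathode, so E°_cell = +0.80 − (-0.26) = 1.06 V.
Balancing electrons gives n = 2; the reaction quotient is Q = [Ni²⁺]/[Ag⁺]^2 = 5000.
E = E° − (RT/nF) ln Q = 1.06 − (8.314×310)/(2×96500) × (8.517) = 1.060 − 0.114 = 0.946 V.

0.946 V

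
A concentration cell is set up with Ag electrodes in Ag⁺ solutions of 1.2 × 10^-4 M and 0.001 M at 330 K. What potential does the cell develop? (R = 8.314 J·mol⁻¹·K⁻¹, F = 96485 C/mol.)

Both half-cells are Ag⁺/Ag, so E°_cell = 0. The concentrated side is the cathode; the cell reaction moves Ag⁺ from high to low concentration with n = 1.
Q = [Ag⁺]_dilute/[Ag⁺]_conc = 1.2 × 10^-4/0.001 = 0.120.
E = 0 − (RT/nF) ln Q = −((8.314×330)/(1×96485))(-2.120) = 0.0603 V.

0.060 V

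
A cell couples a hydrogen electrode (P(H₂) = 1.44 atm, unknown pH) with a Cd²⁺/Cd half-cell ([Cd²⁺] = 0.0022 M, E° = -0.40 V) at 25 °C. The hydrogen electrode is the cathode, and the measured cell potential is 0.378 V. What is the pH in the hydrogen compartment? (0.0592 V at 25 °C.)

E°_cell = 0.40 V and n = 2.
log Q = n(E° − E)/0.0592 = 2×(0.40 − 0.378)/0.0592 = 0.743.
With Q = [Cd²⁺]·P(H₂) / [H⁺]^2, solving for [H⁺] gives log[H⁺] = -1.621, so pH = 1.62.

pH = 1.62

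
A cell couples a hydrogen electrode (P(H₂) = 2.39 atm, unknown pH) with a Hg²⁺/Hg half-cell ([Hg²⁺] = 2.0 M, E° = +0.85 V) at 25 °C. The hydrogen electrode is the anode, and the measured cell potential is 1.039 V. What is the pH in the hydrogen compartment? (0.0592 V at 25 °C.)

E°_cell = 0.85 V and n = 2.
log Q = n(E° − E)/0.0592 = 2×(0.85 − 1.039)/0.0592 = -6.385.
With Q = [H⁺]^2 / ([Hg²⁺]·P(H₂)), solving for [H⁺] gives log[H⁺] = -2.853, so pH = 2.85.

pH = 2.85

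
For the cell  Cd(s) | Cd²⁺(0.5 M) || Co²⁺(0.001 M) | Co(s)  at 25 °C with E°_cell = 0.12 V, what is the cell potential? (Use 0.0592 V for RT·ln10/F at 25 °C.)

Balancing electrons gives n = 2; the reaction quotient is Q = [Cd²⁺]/[Co²⁺] = 500.
At 25 °C, E = E° − (0.0592/n) log Q = 0.12 − (0.0592/2)(2.699) = 0.120 − 0.080 = 0.040 V.

0.040 V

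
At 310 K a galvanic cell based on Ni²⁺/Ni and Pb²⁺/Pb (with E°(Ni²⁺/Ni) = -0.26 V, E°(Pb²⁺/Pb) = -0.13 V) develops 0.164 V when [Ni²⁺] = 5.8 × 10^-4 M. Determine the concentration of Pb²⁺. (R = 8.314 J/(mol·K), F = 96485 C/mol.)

From the Nernst equation, ln Q = nF(E° − E)/RT = 2×96485×(0.13 − 0.164)/(8.314×310) = -2.546, so Q = 0.0784.
With Q = [Ni²⁺]/[Pb²⁺] and the known concentrations, [Pb²⁺] in the denominator gives [Pb²⁺] = 0.0074 M.

0.0074 M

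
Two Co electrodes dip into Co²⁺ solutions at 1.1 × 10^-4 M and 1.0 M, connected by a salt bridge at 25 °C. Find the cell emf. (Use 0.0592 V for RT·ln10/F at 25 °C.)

0.12 V

Both half-cells are Co²⁺/Co, so E°_cell = 0. The concentrated side is the cathode; the cell reaction moves Co²⁺ from high to low concentration with n = 2.
Q = [Co²⁺]_dilute/[Co²⁺]_conc = 1.1 × 10^-4/1.0 = 1.1 × 10^-4.
E = 0 − (0.0592/2) log Q = −(0.0592/2)(-3.959) = 0.1172 V.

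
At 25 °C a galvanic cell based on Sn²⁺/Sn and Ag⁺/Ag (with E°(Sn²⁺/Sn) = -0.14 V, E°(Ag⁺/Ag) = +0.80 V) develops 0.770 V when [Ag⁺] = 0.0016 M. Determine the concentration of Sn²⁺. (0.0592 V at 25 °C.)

1.4 M

From the Nernst equation, log Q = n(E° − E)/0.0592 = 2(0.94 − 0.770)/0.0592 = 5.743, so Q = 5.54 × 10^5.
With Q = [Sn²⁺]/[Ag⁺]^2 and the known concentrations, [Sn²⁺] in the numerator gives [Sn²⁺] = 1.4 M.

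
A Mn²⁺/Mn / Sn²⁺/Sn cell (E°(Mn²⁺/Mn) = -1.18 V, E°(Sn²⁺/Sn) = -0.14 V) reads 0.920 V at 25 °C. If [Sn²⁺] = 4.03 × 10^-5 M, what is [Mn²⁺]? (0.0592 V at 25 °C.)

0.46 M

From the Nernst equation, log Q = n(E° − E)/0.0592 = 2(1.04 − 0.920)/0.0592 = 4.054, so Q = 1.13 × 10^4.
With Q = [Mn²⁺]/[Sn²⁺] and the known concentrations, [Mn²⁺] in the numerator gives [Mn²⁺] = 0.46 M.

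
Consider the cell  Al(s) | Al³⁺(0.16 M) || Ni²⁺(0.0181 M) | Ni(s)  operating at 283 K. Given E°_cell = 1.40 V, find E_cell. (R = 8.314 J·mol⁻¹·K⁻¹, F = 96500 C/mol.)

1.37 V

Balancing electrons gives n = 6; the reaction quotient is Q = [Al³⁺]^2/[Ni²⁺]^3 = 4320.
E = E° − (RT/nF) ln Q = 1.40 − (8.314×283)/(6×96500) × (8.370) = 1.400 − 0.034 = 1.366 V.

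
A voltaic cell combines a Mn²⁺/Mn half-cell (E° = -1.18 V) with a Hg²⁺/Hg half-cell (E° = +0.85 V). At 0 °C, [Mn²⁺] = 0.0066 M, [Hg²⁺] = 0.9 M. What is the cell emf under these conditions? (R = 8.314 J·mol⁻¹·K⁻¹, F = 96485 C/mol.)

The Hg²⁺/Hg couple has the higher reduction potential and acts as the cathode, so E°_cell = +0.85 − (-1.18) = 2.03 V.
Balancing electrons gives n = 2; the reaction quotient is Q = [Mn²⁺]/[Hg²⁺] = 0.00733.
E = E° − (RT/nF) ln Q = 2.03 − (8.314×273)/(2×96485) × (-4.915) = 2.030 + 0.058 = 2.088 V.

2.09 V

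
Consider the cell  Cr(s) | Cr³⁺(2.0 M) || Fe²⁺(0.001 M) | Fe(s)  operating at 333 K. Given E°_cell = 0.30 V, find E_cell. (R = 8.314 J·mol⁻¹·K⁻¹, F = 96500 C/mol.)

0.194 V

Balancing electrons gives n = 6; the reaction quotient is Q = [Cr³⁺]^2/[Fe²⁺]^3 = 4 × 10^9.
E = E° − (RT/nF) ln Q = 0.30 − (8.314×333)/(6×96500) × (22.110) = 0.300 − 0.106 = 0.194 V.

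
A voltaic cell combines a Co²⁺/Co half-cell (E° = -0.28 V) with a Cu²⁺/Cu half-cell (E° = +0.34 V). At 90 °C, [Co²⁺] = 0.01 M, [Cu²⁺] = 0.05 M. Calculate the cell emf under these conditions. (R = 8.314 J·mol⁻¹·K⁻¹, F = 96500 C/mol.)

0.645 V

The Cu²⁺/Cu couple has the higher reduction potential and acts as the cathode, so E°_cell = +0.34 − (-0.28) = 0.62 V.
Balancing electrons gives n = 2; the reaction quotient is Q = [Co²⁺]/[Cu²⁺] = 0.200.
E = E° − (RT/nF) ln Q = 0.62 − (8.314×363)/(2×96500) × (-1.609) = 0.620 + 0.025 = 0.645 V.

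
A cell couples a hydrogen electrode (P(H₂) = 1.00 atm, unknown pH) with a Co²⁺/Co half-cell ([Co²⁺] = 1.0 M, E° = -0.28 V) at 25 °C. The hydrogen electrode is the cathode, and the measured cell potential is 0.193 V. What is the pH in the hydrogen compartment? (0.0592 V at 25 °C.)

pH = 1.47

E°_cell = 0.28 V and n = 2.
log Q = n(E° − E)/0.0592 = 2×(0.28 − 0.193)/0.0592 = 2.939.
With Q = [Co²⁺]·P(H₂) / [H⁺]^2, solving for [H⁺] gives log[H⁺] = -1.470, so pH = 1.47.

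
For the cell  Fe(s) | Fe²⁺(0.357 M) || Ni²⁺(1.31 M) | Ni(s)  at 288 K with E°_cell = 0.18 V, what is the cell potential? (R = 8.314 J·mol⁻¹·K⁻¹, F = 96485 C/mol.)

0.196 V

Balancing electrons gives n = 2; the reaction quotient is Q = [Fe²⁺]/[Ni²⁺] = 0.273.
E = E° − (RT/nF) ln Q = 0.18 − (8.314×288)/(2×96485) × (-1.300) = 0.180 + 0.016 = 0.196 V.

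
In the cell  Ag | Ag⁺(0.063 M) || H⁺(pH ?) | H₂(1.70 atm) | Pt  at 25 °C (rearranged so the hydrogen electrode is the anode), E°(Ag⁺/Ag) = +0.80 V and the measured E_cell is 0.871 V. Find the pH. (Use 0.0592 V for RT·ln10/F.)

pH = 2.28

E°_cell = 0.80 V and n = 2.
log Q = n(E° − E)/0.0592 = 2×(0.80 − 0.871)/0.0592 = -2.399.
With Q = [H⁺]^2 / ([Ag⁺]^2·P(H₂)), solving for [H⁺] gives log[H⁺] = -2.285, so pH = 2.28.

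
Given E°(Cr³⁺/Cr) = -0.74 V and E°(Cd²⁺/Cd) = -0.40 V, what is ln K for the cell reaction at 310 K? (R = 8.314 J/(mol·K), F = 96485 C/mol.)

E°_cell = -0.40 − (-0.74) = 0.34 V, with n = 6 electrons transferred.
At equilibrium E = 0, so the Nernst equation gives ln K = nFE°/RT = (6)(96485)(0.34)/((8.314)(310)) = 76.37.

ln K = 76.4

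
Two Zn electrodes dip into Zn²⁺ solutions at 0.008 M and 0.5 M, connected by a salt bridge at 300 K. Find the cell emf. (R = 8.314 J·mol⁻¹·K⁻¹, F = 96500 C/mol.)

0.053 V

Both half-cells are Zn²⁺/Zn, so E°_cell = 0. The concentrated side is the cathode; the cell reaction moves Zn²⁺ from high to low concentration with n = 2.
Q = [Zn²⁺]_dilute/[Zn²⁺]_conc = 0.008/0.5 = 0.0160.
E = 0 − (RT/nF) ln Q = −((8.314×300)/(2×96500))(-4.135) = 0.0534 V.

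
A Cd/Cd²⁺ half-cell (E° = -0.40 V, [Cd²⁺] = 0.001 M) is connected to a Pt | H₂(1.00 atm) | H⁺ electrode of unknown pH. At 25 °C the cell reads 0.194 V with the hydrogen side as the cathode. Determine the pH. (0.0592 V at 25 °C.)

pH = 4.98

E°_cell = 0.40 V and n = 2.
log Q = n(E° − E)/0.0592 = 2×(0.40 − 0.194)/0.0592 = 6.959.
With Q = [Cd²⁺]·P(H₂) / [H⁺]^2, solving for [H⁺] gives log[H⁺] = -4.980, so pH = 4.98.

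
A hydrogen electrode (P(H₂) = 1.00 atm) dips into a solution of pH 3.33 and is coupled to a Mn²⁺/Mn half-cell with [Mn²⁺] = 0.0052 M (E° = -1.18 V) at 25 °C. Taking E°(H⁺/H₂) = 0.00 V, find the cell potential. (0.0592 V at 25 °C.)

1.05 V

The hydrogen couple is the cathode, so E°_cell = 1.18 V; n = 2.
[H⁺] = 10^(−3.33) = 4.7 × 10^-4 M, and Q = [Mn²⁺]·P(H₂) / [H⁺]^2 = 2.38 × 10^4.
E = E° − (0.0592/2) log Q = 1.18 − (0.0592/2)(4.376) = 1.050 V.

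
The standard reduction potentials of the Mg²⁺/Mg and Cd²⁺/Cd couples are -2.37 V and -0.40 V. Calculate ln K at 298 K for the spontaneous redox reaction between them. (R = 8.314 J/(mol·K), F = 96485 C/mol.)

E°_cell = -0.40 − (-2.37) = 1.97 V, with n = 2 electrons transferred.
At equilibrium E = 0, so the Nernst equation gives ln K = nFE°/RT = (2)(96485)(1.97)/((8.314)(298)) = 153.44.

ln K = 153.4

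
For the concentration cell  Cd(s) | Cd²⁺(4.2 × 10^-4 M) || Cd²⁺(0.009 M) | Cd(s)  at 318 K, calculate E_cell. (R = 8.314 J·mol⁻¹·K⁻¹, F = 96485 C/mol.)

Both half-cells are Cd²⁺/Cd, so E°_cell = 0. The concentrated side is the cathode; the cell reaction moves Cd²⁺ from high to low concentration with n = 2.
Q = [Cd²⁺]_dilute/[Cd²⁺]_conc = 4.2 × 10^-4/0.009 = 0.0467.
E = 0 − (RT/nF) ln Q = −((8.314×318)/(2×96485))(-3.065) = 0.0420 V.

0.042 V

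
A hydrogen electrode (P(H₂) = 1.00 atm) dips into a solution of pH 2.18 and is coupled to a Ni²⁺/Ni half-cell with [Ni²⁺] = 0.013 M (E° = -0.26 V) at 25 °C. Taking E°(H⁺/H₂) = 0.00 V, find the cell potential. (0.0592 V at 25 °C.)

The hydrogen couple is the cathode, so E°_cell = 0.26 V; n = 2.
[H⁺] = 10^(−2.18) = 0.0066 M, and Q = [Ni²⁺]·P(H₂) / [H⁺]^2 = 298.
E = E° − (0.0592/2) log Q = 0.26 − (0.0592/2)(2.474) = 0.187 V.

0.19 V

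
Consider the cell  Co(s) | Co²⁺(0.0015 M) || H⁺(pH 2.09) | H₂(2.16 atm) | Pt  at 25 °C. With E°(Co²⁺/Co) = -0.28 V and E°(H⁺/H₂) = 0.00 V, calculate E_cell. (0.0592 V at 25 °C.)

0.23 V

The hydrogen couple is the cathode, so E°_cell = 0.28 V; n = 2.
[H⁺] = 10^(−2.09) = 0.0081 M, and Q = [Co²⁺]·P(H₂) / [H⁺]^2 = 49.0.
E = E° − (0.0592/2) log Q = 0.28 − (0.0592/2)(1.691) = 0.230 V.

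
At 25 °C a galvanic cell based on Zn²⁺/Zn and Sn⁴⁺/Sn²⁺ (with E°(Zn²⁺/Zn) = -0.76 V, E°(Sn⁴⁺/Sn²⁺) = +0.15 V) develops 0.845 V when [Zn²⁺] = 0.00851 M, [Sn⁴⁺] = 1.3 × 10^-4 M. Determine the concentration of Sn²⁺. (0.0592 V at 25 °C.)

From the Nernst equation, log Q = n(E° − E)/0.0592 = 2(0.91 − 0.845)/0.0592 = 2.196, so Q = 157.
With Q = [Zn²⁺]·[Sn²⁺]/[Sn⁴⁺] and the known concentrations, [Sn²⁺] in the numerator gives [Sn²⁺] = 2.4 M.

2.4 M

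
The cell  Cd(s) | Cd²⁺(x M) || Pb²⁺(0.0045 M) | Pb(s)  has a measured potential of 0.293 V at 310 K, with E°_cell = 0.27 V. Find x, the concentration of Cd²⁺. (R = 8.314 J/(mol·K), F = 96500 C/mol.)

8 × 10^-4 M

From the Nernst equation, ln Q = nF(E° − E)/RT = 2×96500×(0.27 − 0.293)/(8.314×310) = -1.722, so Q = 0.179.
With Q = [Cd²⁺]/[Pb²⁺] and the known concentrations, [Cd²⁺] in the numerator gives [Cd²⁺] = 8 × 10^-4 M.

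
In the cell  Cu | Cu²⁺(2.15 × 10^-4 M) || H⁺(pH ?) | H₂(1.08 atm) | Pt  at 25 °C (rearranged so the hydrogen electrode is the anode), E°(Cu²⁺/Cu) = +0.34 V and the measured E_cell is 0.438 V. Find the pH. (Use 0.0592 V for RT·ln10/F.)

pH = 3.47

E°_cell = 0.34 V and n = 2.
log Q = n(E° − E)/0.0592 = 2×(0.34 − 0.438)/0.0592 = -3.311.
With Q = [H⁺]^2 / ([Cu²⁺]·P(H₂)), solving for [H⁺] gives log[H⁺] = -3.472, so pH = 3.47.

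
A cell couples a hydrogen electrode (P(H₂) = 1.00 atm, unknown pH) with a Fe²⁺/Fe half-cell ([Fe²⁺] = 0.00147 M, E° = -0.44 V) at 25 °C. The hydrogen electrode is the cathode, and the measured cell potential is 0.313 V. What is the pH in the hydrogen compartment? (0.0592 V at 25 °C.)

pH = 3.56

E°_cell = 0.44 V and n = 2.
log Q = n(E° − E)/0.0592 = 2×(0.44 − 0.313)/0.0592 = 4.291.
With Q = [Fe²⁺]·P(H₂) / [H⁺]^2, solving for [H⁺] gives log[H⁺] = -3.562, so pH = 3.56.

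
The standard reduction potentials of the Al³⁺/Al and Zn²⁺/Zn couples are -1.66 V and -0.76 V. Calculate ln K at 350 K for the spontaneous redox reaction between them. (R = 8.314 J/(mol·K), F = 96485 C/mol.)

E°_cell = -0.76 − (-1.66) = 0.90 V, with n = 6 electrons transferred.
At equilibrium E = 0, so the Nernst equation gives ln K = nFE°/RT = (6)(96485)(0.90)/((8.314)(350)) = 179.05.

ln K = 179.1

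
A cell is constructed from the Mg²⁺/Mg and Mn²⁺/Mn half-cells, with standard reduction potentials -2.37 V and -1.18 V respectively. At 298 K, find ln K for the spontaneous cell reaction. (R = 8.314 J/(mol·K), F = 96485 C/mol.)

ln K = 92.7

E°_cell = -1.18 − (-2.37) = 1.19 V, with n = 2 electrons transferred.
At equilibrium E = 0, so the Nernst equation gives ln K = nFE°/RT = (2)(96485)(1.19)/((8.314)(298)) = 92.69.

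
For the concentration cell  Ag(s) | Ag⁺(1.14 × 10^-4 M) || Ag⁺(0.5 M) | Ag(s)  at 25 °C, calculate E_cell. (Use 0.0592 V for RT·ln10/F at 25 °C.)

0.22 V

Both half-cells are Ag⁺/Ag, so E°_cell = 0. The concentrated side is the cathode; the cell reaction moves Ag⁺ from high to low concentration with n = 1.
Q = [Ag⁺]_dilute/[Ag⁺]_conc = 1.14 × 10^-4/0.5 = 2.28 × 10^-4.
E = 0 − (0.0592/1) log Q = −(0.0592/1)(-3.642) = 0.2156 V.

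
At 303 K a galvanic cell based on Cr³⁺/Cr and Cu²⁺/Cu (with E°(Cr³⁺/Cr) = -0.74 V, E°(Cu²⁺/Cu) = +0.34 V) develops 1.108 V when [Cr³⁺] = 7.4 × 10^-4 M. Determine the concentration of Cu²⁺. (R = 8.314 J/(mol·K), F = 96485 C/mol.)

From the Nernst equation, ln Q = nF(E° − E)/RT = 6×96485×(1.08 − 1.108)/(8.314×303) = -6.435, so Q = 0.00161.
With Q = [Cr³⁺]^2/[Cu²⁺]^3 and the known concentrations, [Cu²⁺]^3 in the denominator gives [Cu²⁺] = 0.07 M.

0.07 M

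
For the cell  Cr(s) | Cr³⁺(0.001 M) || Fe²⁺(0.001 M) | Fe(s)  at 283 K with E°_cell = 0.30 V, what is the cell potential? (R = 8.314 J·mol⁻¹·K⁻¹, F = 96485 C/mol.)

Balancing electrons gives n = 6; the reaction quotient is Q = [Cr³⁺]^2/[Fe²⁺]^3 = 1000.
E = E° − (RT/nF) ln Q = 0.30 − (8.314×283)/(6×96485) × (6.908) = 0.300 − 0.028 = 0.272 V.

0.272 V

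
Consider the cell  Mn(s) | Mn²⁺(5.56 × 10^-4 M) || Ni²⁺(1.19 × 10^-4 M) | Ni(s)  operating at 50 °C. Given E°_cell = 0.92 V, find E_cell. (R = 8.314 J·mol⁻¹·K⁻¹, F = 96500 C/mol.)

Balancing electrons gives n = 2; the reaction quotient is Q = [Mn²⁺]/[Ni²⁺] = 4.67.
E = E° − (RT/nF) ln Q = 0.92 − (8.314×323)/(2×96500) × (1.542) = 0.920 − 0.021 = 0.899 V.

0.899 V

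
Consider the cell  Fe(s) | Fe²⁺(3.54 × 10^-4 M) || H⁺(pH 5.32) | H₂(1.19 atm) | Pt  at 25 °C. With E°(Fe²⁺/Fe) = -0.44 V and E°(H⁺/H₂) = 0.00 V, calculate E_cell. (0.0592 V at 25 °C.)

The hydrogen couple is the cathode, so E°_cell = 0.44 V; n = 2.
[H⁺] = 10^(−5.32) = 4.8 × 10^-6 M, and Q = [Fe²⁺]·P(H₂) / [H⁺]^2 = 1.84 × 10^7.
E = E° − (0.0592/2) log Q = 0.44 − (0.0592/2)(7.265) = 0.225 V.

0.22 V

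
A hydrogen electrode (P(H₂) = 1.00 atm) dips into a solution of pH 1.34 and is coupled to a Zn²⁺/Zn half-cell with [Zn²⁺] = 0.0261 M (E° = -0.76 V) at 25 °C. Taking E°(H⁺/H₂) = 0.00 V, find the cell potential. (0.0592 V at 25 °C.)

The hydrogen couple is the cathode, so E°_cell = 0.76 V; n = 2.
[H⁺] = 10^(−1.34) = 0.046 M, and Q = [Zn²⁺]·P(H₂) / [H⁺]^2 = 12.5.
E = E° − (0.0592/2) log Q = 0.76 − (0.0592/2)(1.097) = 0.728 V.

0.73 V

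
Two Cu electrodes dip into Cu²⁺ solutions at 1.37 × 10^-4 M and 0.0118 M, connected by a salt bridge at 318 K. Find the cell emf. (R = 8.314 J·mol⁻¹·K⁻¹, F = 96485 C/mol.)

0.061 V

Both half-cells are Cu²⁺/Cu, so E°_cell = 0. The concentrated side is the cathode; the cell reaction moves Cu²⁺ from high to low concentration with n = 2.
Q = [Cu²⁺]_dilute/[Cu²⁺]_conc = 1.37 × 10^-4/0.0118 = 0.0116.
E = 0 − (RT/nF) ln Q = −((8.314×318)/(2×96485))(-4.456) = 0.0611 V.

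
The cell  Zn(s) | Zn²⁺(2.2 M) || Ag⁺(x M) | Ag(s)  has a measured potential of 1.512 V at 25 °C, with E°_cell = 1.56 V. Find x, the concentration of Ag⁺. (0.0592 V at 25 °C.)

0.23 M

From the Nernst equation, log Q = n(E° − E)/0.0592 = 2(1.56 − 1.512)/0.0592 = 1.622, so Q = 41.8.
With Q = [Zn²⁺]/[Ag⁺]^2 and the known concentrations, [Ag⁺]^2 in the denominator gives [Ag⁺] = 0.23 M.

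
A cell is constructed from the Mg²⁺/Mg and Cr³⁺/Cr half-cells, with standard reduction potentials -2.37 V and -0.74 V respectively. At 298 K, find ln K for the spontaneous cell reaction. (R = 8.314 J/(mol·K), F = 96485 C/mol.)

E°_cell = -0.74 − (-2.37) = 1.63 V, with n = 6 electrons transferred.
At equilibrium E = 0, so the Nernst equation gives ln K = nFE°/RT = (6)(96485)(1.63)/((8.314)(298)) = 380.87.

ln K = 380.9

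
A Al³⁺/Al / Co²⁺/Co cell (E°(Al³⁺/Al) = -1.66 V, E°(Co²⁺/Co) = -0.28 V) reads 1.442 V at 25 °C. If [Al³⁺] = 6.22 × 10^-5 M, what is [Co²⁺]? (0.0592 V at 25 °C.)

From the Nernst equation, log Q = n(E° − E)/0.0592 = 6(1.38 − 1.442)/0.0592 = -6.284, so Q = 5.2 × 10^-7.
With Q = [Al³⁺]^2/[Co²⁺]^3 and the known concentrations, [Co²⁺]^3 in the denominator gives [Co²⁺] = 0.2 M.

0.2 M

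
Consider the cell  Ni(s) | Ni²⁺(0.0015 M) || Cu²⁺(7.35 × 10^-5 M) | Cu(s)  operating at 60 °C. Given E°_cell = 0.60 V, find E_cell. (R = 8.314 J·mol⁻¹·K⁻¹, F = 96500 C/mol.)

0.557 V

Balancing electrons gives n = 2; the reaction quotient is Q = [Ni²⁺]/[Cu²⁺] = 20.4.
E = E° − (RT/nF) ln Q = 0.60 − (8.314×333)/(2×96500) × (3.016) = 0.600 − 0.043 = 0.557 V.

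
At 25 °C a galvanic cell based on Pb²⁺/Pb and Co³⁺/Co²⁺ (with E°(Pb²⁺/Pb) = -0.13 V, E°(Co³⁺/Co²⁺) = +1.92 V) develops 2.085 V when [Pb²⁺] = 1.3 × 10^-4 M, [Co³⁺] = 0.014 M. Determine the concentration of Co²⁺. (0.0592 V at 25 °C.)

From the Nernst equation, log Q = n(E° − E)/0.0592 = 2(2.05 − 2.085)/0.0592 = -1.182, so Q = 0.0657.
With Q = [Pb²⁺]·[Co²⁺]^2/[Co³⁺]^2 and the known concentrations, [Co²⁺]^2 in the numerator gives [Co²⁺] = 0.31 M.

0.31 M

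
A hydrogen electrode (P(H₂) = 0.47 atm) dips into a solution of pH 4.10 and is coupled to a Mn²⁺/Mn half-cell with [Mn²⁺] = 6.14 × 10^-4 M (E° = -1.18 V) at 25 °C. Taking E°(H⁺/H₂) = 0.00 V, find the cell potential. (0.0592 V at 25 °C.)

1.04 V

The hydrogen couple is the cathode, so E°_cell = 1.18 V; n = 2.
[H⁺] = 10^(−4.10) = 7.9 × 10^-5 M, and Q = [Mn²⁺]·P(H₂) / [H⁺]^2 = 4.57 × 10^4.
E = E° − (0.0592/2) log Q = 1.18 − (0.0592/2)(4.660) = 1.042 V.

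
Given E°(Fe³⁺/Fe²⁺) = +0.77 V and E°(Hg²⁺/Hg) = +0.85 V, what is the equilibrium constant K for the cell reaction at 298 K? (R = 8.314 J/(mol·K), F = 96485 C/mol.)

E°_cell = +0.85 − (+0.77) = 0.08 V, with n = 2 electrons transferred.
At equilibrium E = 0, so the Nernst equation gives ln K = nFE°/RT = (2)(96485)(0.08)/((8.314)(298)) = 6.23.
K = e^6.23 = 510.

510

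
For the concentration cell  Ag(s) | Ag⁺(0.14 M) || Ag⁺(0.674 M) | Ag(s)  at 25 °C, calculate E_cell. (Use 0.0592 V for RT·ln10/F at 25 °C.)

0.040 V

Both half-cells are Ag⁺/Ag, so E°_cell = 0. The concentrated side is the cathode; the cell reaction moves Ag⁺ from high to low concentration with n = 1.
Q = [Ag⁺]_dilute/[Ag⁺]_conc = 0.14/0.674 = 0.208.
E = 0 − (0.0592/1) log Q = −(0.0592/1)(-0.683) = 0.0404 V.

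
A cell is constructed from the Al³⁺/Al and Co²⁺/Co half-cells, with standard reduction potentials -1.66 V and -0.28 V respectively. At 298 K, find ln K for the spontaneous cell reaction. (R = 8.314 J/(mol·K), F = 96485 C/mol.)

E°_cell = -0.28 − (-1.66) = 1.38 V, with n = 6 electrons transferred.
At equilibrium E = 0, so the Nernst equation gives ln K = nFE°/RT = (6)(96485)(1.38)/((8.314)(298)) = 322.45.

ln K = 322.5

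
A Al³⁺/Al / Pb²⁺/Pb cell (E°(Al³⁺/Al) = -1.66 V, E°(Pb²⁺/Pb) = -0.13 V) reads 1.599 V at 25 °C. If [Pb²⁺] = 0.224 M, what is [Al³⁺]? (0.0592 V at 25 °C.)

3.4 × 10^-5 M

From the Nernst equation, log Q = n(E° − E)/0.0592 = 6(1.53 − 1.599)/0.0592 = -6.993, so Q = 1.02 × 10^-7.
With Q = [Al³⁺]^2/[Pb²⁺]^3 and the known concentrations, [Al³⁺]^2 in the numerator gives [Al³⁺] = 3.4 × 10^-5 M.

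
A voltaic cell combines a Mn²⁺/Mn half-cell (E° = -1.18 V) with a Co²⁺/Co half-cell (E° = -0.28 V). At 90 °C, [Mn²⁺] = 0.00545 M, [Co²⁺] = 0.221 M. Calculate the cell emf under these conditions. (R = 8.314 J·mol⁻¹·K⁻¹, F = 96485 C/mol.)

The Co²⁺/Co couple has the higher reduction potential and acts as the cathode, so E°_cell = -0.28 − (-1.18) = 0.90 V.
Balancing electrons gives n = 2; the reaction quotient is Q = [Mn²⁺]/[Co²⁺] = 0.0247.
E = E° − (RT/nF) ln Q = 0.90 − (8.314×363)/(2×96485) × (-3.703) = 0.900 + 0.058 = 0.958 V.

0.958 V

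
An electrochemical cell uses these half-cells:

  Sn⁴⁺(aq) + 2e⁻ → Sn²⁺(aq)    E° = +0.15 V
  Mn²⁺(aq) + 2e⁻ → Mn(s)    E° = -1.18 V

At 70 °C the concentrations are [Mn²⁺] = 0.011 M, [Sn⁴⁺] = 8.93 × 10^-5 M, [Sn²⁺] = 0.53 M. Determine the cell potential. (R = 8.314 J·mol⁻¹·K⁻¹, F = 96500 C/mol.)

1.27 V

The Sn⁴⁺/Sn²⁺ couple has the higher reduction potential and acts as the cathode, so E°_cell = +0.15 − (-1.18) = 1.33 V.
Balancing electrons gives n = 2; the reaction quotient is Q = [Mn²⁺]·[Sn²⁺]/[Sn⁴⁺] = 65.3.
E = E° − (RT/nF) ln Q = 1.33 − (8.314×343)/(2×96500) × (4.179) = 1.330 − 0.062 = 1.268 V.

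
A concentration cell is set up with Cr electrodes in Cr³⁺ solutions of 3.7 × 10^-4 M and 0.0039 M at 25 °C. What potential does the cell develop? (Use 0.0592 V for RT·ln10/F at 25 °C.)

0.020 V

Both half-cells are Cr³⁺/Cr, so E°_cell = 0. The concentrated side is the cathode; the cell reaction moves Cr³⁺ from high to low concentration with n = 3.
Q = [Cr³⁺]_dilute/[Cr³⁺]_conc = 3.7 × 10^-4/0.0039 = 0.0949.
E = 0 − (0.0592/3) log Q = −(0.0592/3)(-1.023) = 0.0202 V.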